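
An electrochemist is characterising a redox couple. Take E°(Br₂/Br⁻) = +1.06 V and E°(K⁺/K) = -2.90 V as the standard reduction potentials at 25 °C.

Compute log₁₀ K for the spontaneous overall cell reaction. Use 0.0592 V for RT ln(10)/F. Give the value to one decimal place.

133.8

Cathode: Br₂/Br⁻; anode: K⁺/K. E°cell = +3.96 V, n = 2.
log K = nE°cell / 0.0592 = (2)(+3.96) / 0.0592 = 133.8.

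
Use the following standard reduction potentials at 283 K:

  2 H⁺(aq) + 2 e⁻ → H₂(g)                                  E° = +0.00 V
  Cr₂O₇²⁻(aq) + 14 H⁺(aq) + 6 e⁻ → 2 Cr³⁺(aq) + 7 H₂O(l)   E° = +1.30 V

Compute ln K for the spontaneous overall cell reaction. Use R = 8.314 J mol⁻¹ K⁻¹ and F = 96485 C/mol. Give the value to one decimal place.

Cathode: Cr₂O₇²⁻/Cr³⁺; anode: H⁺/H₂. E°cell = (+1.30) − (+0.00) = +1.30 V, with n = 6.
ΔG° = −nFE° = −RT ln K, so ln K = nFE°/(RT) = (6)(96485)(+1.30) / ((8.314)(283)) = 319.859.

319.9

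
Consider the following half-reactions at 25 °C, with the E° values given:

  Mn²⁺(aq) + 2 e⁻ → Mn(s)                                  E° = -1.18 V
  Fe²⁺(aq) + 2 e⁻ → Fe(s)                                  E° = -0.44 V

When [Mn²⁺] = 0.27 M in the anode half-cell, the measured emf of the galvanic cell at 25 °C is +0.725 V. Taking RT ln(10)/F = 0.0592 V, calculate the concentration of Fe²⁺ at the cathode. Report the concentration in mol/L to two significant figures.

0.084 M

Fe²⁺/Fe is the cathode, Mn²⁺/Mn the anode: E°cell = +0.74 V, n = 2.
Overall reaction: Fe²⁺(aq) + Mn(s) → Fe(s) + Mn²⁺(aq); Q = [Mn²⁺]^1/[Fe²⁺]^1.
From E = E° − (0.0592/n) log Q: log Q = (E° − E)·n/0.0592 = (+0.74 − (+0.725))·2/0.0592 = 0.5068.
So 1·log[Fe²⁺] = 1·log(0.27) − log Q = -0.5686 − (0.5068) = -1.0754; [Fe²⁺] = 10^(-1.0754) ≈ 0.084 M.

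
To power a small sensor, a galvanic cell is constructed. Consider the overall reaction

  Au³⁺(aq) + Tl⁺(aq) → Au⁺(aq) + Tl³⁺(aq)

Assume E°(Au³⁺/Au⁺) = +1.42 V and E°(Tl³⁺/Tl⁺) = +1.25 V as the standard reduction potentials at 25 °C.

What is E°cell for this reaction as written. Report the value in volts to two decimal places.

The Au³⁺/Au⁺ couple has the higher reduction potential, so it is the cathode; Tl³⁺/Tl⁺ is oxidised at the anode.
E°cell = E°(cathode) − E°(anode) = (+1.42) − (+1.25) = +0.17 V.

+0.17 V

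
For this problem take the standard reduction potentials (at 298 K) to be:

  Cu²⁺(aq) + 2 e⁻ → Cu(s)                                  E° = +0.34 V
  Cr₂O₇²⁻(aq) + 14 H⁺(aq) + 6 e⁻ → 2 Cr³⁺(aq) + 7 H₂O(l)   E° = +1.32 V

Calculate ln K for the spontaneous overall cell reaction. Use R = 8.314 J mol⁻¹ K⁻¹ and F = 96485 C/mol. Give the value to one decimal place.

Cathode: Cr₂O₇²⁻/Cr³⁺; anode: Cu²⁺/Cu. E°cell = (+1.32) − (+0.34) = +0.98 V, with n = 6.
ΔG° = −nFE° = −RT ln K, so ln K = nFE°/(RT) = (6)(96485)(+0.98) / ((8.314)(298)) = 228.987.

229.0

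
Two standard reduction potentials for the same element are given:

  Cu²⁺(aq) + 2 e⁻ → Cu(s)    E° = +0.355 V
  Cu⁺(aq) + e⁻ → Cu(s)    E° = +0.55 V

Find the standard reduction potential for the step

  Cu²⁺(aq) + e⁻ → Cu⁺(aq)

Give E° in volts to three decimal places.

Sequential free energies add, so n₃E°₃ = n₁E°₁ + n₂E°₂.
With n₃ = 2, and the known step contributing 1×(+0.55) V, the unknown satisfies 1·E° = 2×(+0.355) − 1×(+0.55) = +0.160.
E° = +0.160 / 1 = +0.160 V.

+0.160 V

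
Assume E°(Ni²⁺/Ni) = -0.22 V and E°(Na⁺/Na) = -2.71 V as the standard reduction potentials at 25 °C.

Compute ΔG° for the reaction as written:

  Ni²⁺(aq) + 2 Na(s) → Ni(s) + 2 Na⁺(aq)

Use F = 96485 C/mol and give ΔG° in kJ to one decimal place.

As written, Ni²⁺/Ni is reduced (cathode) and Na⁺/Na is oxidised (anode), so E°cell = (-0.22) − (-2.71) = +2.49 V.
Balancing electrons gives n = 2.
ΔG° = −nFE° = −(2)(96485)(+2.49) = -480,495 J = -480.5 kJ.

-480.5 kJ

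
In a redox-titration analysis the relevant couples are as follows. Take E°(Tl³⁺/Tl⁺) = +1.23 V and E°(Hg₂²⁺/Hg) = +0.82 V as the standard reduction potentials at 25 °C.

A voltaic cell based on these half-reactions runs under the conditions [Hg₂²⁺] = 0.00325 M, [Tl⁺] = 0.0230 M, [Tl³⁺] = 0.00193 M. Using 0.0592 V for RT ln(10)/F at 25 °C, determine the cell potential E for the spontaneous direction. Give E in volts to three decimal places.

Tl³⁺/Tl⁺ is the cathode (higher E°), Hg₂²⁺/Hg the anode: E°cell = +1.23 − (+0.82) = +0.41 V, n = 2.
Overall: Tl³⁺(aq) + 2 Hg(l) → Tl⁺(aq) + Hg₂²⁺(aq)
Q = [Tl⁺]·[Hg₂²⁺] / ([Tl³⁺]); log Q = -1.412.
E = E° − (0.0592/n) log Q = +0.41 − (0.0592/2)(-1.412) = +0.452 V.

+0.452 V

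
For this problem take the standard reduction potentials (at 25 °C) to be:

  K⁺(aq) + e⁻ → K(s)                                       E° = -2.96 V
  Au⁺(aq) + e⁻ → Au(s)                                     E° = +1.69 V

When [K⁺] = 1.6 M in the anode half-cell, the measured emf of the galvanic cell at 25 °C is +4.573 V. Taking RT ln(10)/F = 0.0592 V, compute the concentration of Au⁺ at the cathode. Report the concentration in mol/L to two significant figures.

Au⁺/Au is the cathode, K⁺/K the anode: E°cell = +4.65 V, n = 1.
Overall reaction: Au⁺(aq) + K(s) → Au(s) + K⁺(aq); Q = [K⁺]^1/[Au⁺]^1.
From E = E° − (0.0592/n) log Q: log Q = (E° − E)·n/0.0592 = (+4.65 − (+4.573))·1/0.0592 = 1.3007.
So 1·log[Au⁺] = 1·log(1.6) − log Q = 0.2041 − (1.3007) = -1.0966; [Au⁺] = 10^(-1.0966) ≈ 0.080 M.

0.080 M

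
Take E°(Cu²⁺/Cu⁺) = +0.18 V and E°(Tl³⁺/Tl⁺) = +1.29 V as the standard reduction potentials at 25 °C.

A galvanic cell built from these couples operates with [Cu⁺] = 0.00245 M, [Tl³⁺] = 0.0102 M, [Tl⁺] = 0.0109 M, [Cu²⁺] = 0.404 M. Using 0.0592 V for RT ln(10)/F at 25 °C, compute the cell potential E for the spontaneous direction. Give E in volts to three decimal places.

+0.978 V

Tl³⁺/Tl⁺ is the cathode (higher E°), Cu²⁺/Cu⁺ the anode: E°cell = +1.29 − (+0.18) = +1.11 V, n = 2.
Overall: Tl³⁺(aq) + 2 Cu⁺(aq) → Tl⁺(aq) + 2 Cu²⁺(aq)
Q = [Tl⁺]·[Cu²⁺]^2 / ([Tl³⁺]·[Cu⁺]^2); log Q = 4.463.
E = E° − (0.0592/n) log Q = +1.11 − (0.0592/2)(4.463) = +0.978 V.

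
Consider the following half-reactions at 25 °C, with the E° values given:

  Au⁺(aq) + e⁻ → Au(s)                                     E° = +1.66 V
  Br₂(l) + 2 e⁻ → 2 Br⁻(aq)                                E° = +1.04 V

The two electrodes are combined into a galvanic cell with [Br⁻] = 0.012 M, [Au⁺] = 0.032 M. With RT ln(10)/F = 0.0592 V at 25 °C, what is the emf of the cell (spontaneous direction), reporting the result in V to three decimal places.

+0.418 V

Au⁺/Au is the cathode (higher E°), Br₂/Br⁻ the anode: E°cell = +1.66 − (+1.04) = +0.62 V, n = 2.
Overall: 2 Au⁺(aq) + 2 Br⁻(aq) → 2 Au(s) + Br₂(l)
Q = 1 / ([Au⁺]^2·[Br⁻]^2); log Q = 6.831.
E = E° − (0.0592/n) log Q = +0.62 − (0.0592/2)(6.831) = +0.418 V.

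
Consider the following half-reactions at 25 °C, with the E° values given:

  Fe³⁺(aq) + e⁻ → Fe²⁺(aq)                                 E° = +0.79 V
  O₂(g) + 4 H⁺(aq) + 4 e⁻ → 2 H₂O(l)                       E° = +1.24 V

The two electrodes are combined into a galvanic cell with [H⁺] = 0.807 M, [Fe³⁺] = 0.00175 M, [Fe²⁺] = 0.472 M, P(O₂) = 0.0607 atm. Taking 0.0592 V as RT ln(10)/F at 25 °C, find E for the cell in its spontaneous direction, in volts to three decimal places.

O₂/H₂O is the cathode (higher E°), Fe³⁺/Fe²⁺ the anode: E°cell = +1.24 − (+0.79) = +0.45 V, n = 4.
Overall: O₂(g) + 4 H⁺(aq) + 4 Fe²⁺(aq) → 2 H₂O(l) + 4 Fe³⁺(aq)
Q = [Fe³⁺]^4 / (P(O₂)·[H⁺]^4·[Fe²⁺]^4); log Q = -8.134.
E = E° − (0.0592/n) log Q = +0.45 − (0.0592/4)(-8.134) = +0.570 V.

+0.570 V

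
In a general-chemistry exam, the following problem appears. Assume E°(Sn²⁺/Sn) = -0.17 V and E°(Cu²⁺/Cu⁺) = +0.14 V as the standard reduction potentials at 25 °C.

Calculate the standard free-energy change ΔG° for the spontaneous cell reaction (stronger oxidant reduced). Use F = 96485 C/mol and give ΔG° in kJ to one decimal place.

Cu²⁺/Cu⁺ (E° = +0.14 V) is the cathode; Sn²⁺/Sn (E° = -0.17 V) is the anode, so E°cell = +0.31 V.
Balancing electrons gives n = 2 (lcm of 1 and 2).
ΔG° = −nFE° = −(2)(96485)(+0.31) = -59,821 J = -59.8 kJ.

-59.8 kJ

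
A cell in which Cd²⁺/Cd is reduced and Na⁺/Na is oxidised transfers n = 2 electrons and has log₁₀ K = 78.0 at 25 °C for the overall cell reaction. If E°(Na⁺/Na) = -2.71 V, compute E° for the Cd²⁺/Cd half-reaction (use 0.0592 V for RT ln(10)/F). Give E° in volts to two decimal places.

E°cell = (0.0592/n)·log K = (0.0592/2)(78.0) = +2.309 V.
Since Cd²⁺/Cd is the cathode and Na⁺/Na the anode, E°cell = E°(Cd²⁺/Cd) − E°(Na⁺/Na).
So E°(Cd²⁺/Cd) = E°cell + E°(Na⁺/Na) = +2.309 + (-2.71) = -0.40 V.

-0.40 V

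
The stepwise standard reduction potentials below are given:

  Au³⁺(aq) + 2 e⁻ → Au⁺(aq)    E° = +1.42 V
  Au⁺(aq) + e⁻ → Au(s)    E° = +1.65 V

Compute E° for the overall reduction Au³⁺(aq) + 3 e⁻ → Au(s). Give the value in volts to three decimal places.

+1.497 V

Since ΔG° = −nFE° is additive over sequential reductions, n₃E°₃ = n₁E°₁ + n₂E°₂.
E°₃ = (2×+1.42 + 1×+1.65) / 3 = (+4.490) / 3 = +1.497 V.
Simply averaging or adding the two E° values would be wrong; the electron-weighted sum is required.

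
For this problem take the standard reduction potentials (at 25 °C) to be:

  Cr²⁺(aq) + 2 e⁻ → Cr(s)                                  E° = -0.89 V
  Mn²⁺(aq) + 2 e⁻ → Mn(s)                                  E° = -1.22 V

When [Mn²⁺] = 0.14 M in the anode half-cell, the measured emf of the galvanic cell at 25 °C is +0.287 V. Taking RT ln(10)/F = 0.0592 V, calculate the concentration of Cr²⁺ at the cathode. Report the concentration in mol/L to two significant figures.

0.0049 M

Cr²⁺/Cr is the cathode, Mn²⁺/Mn the anode: E°cell = +0.33 V, n = 2.
Overall reaction: Cr²⁺(aq) + Mn(s) → Cr(s) + Mn²⁺(aq); Q = [Mn²⁺]^1/[Cr²⁺]^1.
From E = E° − (0.0592/n) log Q: log Q = (E° − E)·n/0.0592 = (+0.33 − (+0.287))·2/0.0592 = 1.4527.
So 1·log[Cr²⁺] = 1·log(0.14) − log Q = -0.8539 − (1.4527) = -2.3066; [Cr²⁺] = 10^(-2.3066) ≈ 0.0049 M.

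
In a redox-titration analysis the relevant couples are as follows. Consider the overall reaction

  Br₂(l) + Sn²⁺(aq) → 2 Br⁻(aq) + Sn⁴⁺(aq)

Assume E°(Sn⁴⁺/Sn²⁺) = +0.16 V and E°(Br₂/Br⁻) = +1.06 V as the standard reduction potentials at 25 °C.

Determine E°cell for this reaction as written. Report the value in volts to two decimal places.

The Br₂/Br⁻ couple has the higher reduction potential, so it is the cathode; Sn⁴⁺/Sn²⁺ is oxidised at the anode.
E°cell = E°(cathode) − E°(anode) = (+1.06) − (+0.16) = +0.90 V.

+0.90 V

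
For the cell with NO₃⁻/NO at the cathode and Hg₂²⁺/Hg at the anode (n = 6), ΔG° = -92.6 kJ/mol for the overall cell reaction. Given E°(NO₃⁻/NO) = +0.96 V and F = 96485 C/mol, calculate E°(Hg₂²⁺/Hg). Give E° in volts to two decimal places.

E°cell = −ΔG°/(nF) = −(-92.6×10³)/((6)(96485)) = +0.160 V.
Since NO₃⁻/NO is the cathode and Hg₂²⁺/Hg the anode, E°cell = E°(NO₃⁻/NO) − E°(Hg₂²⁺/Hg).
So E°(Hg₂²⁺/Hg) = E°(NO₃⁻/NO) − E°cell = (+0.96) − (+0.160) = +0.80 V.

+0.80 V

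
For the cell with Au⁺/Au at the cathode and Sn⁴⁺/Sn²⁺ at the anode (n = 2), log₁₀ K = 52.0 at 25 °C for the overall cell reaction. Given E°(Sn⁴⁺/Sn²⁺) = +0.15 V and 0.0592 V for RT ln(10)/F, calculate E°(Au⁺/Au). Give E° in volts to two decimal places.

E°cell = (0.0592/n)·log K = (0.0592/2)(52.0) = +1.539 V.
Since Au⁺/Au is the cathode and Sn⁴⁺/Sn²⁺ the anode, E°cell = E°(Au⁺/Au) − E°(Sn⁴⁺/Sn²⁺).
So E°(Au⁺/Au) = E°cell + E°(Sn⁴⁺/Sn²⁺) = +1.539 + (+0.15) = +1.69 V.

+1.69 V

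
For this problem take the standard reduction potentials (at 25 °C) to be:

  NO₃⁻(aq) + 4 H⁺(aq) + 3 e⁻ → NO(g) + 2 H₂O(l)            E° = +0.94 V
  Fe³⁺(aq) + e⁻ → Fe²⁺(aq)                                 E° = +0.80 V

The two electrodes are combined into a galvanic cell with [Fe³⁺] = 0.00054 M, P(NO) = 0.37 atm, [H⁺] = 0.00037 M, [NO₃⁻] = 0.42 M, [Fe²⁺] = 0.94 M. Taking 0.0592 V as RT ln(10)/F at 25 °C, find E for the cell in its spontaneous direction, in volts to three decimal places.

+0.062 V

NO₃⁻/NO is the cathode (higher E°), Fe³⁺/Fe²⁺ the anode: E°cell = +0.94 − (+0.80) = +0.14 V, n = 3.
Overall: NO₃⁻(aq) + 4 H⁺(aq) + 3 Fe²⁺(aq) → NO(g) + 2 H₂O(l) + 3 Fe³⁺(aq)
Q = P(NO)·[Fe³⁺]^3 / ([NO₃⁻]·[H⁺]^4·[Fe²⁺]^3); log Q = 3.950.
E = E° − (0.0592/n) log Q = +0.14 − (0.0592/3)(3.950) = +0.062 V.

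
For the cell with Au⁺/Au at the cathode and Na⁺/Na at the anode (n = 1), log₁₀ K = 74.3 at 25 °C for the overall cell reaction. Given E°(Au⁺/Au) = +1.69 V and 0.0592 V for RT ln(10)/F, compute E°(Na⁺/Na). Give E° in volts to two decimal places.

E°cell = (0.0592/n)·log K = (0.0592/1)(74.3) = +4.399 V.
Since Au⁺/Au is the cathode and Na⁺/Na the anode, E°cell = E°(Au⁺/Au) − E°(Na⁺/Na).
So E°(Na⁺/Na) = E°(Au⁺/Au) − E°cell = (+1.69) − (+4.399) = -2.71 V.

-2.71 V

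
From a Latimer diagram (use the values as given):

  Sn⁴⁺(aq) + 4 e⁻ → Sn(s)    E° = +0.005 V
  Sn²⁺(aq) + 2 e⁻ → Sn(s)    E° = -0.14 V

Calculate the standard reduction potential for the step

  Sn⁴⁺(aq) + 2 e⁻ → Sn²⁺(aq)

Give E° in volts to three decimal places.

+0.150 V

Sequential free energies add, so n₃E°₃ = n₁E°₁ + n₂E°₂.
With n₃ = 4, and the known step contributing 2×(-0.14) V, the unknown satisfies 2·E° = 4×(+0.005) − 2×(-0.14) = +0.300.
E° = +0.300 / 2 = +0.150 V.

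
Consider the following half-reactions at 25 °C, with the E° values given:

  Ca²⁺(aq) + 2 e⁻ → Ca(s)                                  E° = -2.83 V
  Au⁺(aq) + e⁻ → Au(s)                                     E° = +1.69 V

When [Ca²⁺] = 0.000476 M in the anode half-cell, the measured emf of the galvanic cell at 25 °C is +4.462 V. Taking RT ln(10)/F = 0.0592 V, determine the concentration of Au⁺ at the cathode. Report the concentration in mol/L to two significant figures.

Au⁺/Au is the cathode, Ca²⁺/Ca the anode: E°cell = +4.52 V, n = 2.
Overall reaction: 2 Au⁺(aq) + Ca(s) → 2 Au(s) + Ca²⁺(aq); Q = [Ca²⁺]^1/[Au⁺]^2.
From E = E° − (0.0592/n) log Q: log Q = (E° − E)·n/0.0592 = (+4.52 − (+4.462))·2/0.0592 = 1.9595.
So 2·log[Au⁺] = 1·log(0.000476) − log Q = -3.3224 − (1.9595) = -5.2819; log[Au⁺] = -5.2819 / 2 = -2.6410; [Au⁺] = 10^(-2.6410) ≈ 0.0023 M.

0.0023 M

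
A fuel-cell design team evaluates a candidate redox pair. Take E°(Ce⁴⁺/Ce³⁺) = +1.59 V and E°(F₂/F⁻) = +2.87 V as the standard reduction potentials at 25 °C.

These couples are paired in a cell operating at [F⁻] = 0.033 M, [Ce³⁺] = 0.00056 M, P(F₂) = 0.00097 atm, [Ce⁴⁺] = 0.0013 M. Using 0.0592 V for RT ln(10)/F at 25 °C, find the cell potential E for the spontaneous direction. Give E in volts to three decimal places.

F₂/F⁻ is the cathode (higher E°), Ce⁴⁺/Ce³⁺ the anode: E°cell = +2.87 − (+1.59) = +1.28 V, n = 2.
Overall: F₂(g) + 2 Ce³⁺(aq) → 2 F⁻(aq) + 2 Ce⁴⁺(aq)
Q = [F⁻]^2·[Ce⁴⁺]^2 / (P(F₂)·[Ce³⁺]^2); log Q = 0.782.
E = E° − (0.0592/n) log Q = +1.28 − (0.0592/2)(0.782) = +1.257 V.

+1.257 V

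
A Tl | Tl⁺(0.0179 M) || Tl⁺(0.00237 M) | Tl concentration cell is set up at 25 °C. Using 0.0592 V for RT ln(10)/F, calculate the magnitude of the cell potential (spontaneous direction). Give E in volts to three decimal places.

+0.052 V

For a concentration cell E°cell = 0. The 0.0179 M side is the cathode (reduction is favoured where [Tl⁺] is higher).
With n = 1, E = −(0.0592/1) log([Tl⁺]ₐₙ/[Tl⁺]꜀ₐₜ) = −(0.0592/1) log(0.00237/0.0179) = −(0.0592/1)(-0.878) = +0.052 V.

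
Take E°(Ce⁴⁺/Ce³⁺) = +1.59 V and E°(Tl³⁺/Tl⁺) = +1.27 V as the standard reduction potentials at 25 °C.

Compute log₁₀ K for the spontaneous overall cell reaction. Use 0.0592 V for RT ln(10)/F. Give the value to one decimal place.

Cathode: Ce⁴⁺/Ce³⁺; anode: Tl³⁺/Tl⁺. E°cell = +0.32 V, n = 2.
log K = nE°cell / 0.0592 = (2)(+0.32) / 0.0592 = 10.8.

10.8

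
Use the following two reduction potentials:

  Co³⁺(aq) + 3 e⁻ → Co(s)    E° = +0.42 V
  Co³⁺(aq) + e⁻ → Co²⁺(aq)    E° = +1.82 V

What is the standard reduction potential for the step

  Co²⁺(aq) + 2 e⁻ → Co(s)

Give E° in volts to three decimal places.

Sequential free energies add, so n₃E°₃ = n₁E°₁ + n₂E°₂.
With n₃ = 3, and the known step contributing 1×(+1.82) V, the unknown satisfies 2·E° = 3×(+0.42) − 1×(+1.82) = -0.560.
E° = -0.560 / 2 = -0.280 V.

-0.280 V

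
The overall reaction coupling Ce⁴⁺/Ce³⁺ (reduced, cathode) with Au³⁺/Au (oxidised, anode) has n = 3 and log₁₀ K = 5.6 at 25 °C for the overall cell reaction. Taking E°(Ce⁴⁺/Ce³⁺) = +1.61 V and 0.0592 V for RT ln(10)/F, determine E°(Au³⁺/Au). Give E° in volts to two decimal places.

E°cell = (0.0592/n)·log K = (0.0592/3)(5.6) = +0.111 V.
Since Ce⁴⁺/Ce³⁺ is the cathode and Au³⁺/Au the anode, E°cell = E°(Ce⁴⁺/Ce³⁺) − E°(Au³⁺/Au).
So E°(Au³⁺/Au) = E°(Ce⁴⁺/Ce³⁺) − E°cell = (+1.61) − (+0.111) = +1.50 V.

+1.50 V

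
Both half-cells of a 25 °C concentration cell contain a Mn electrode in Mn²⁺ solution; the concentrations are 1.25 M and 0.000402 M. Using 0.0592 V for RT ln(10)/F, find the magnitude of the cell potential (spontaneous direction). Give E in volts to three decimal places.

For a concentration cell E°cell = 0. The 1.25 M side is the cathode (reduction is favoured where [Mn²⁺] is higher).
With n = 2, E = −(0.0592/2) log([Mn²⁺]ₐₙ/[Mn²⁺]꜀ₐₜ) = −(0.0592/2) log(0.000402/1.25) = −(0.0592/2)(-3.493) = +0.103 V.

+0.103 V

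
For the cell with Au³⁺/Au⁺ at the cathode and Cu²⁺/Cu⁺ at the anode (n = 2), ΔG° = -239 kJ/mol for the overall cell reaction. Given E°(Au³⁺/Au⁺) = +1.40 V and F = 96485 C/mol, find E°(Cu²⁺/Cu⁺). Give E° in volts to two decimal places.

+0.16 V

E°cell = −ΔG°/(nF) = −(-239×10³)/((2)(96485)) = +1.239 V.
Since Au³⁺/Au⁺ is the cathode and Cu²⁺/Cu⁺ the anode, E°cell = E°(Au³⁺/Au⁺) − E°(Cu²⁺/Cu⁺).
So E°(Cu²⁺/Cu⁺) = E°(Au³⁺/Au⁺) − E°cell = (+1.40) − (+1.239) = +0.16 V.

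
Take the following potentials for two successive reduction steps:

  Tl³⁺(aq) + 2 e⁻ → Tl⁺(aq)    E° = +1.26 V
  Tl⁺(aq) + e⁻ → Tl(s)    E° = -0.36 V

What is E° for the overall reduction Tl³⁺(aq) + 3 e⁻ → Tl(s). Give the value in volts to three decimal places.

Since ΔG° = −nFE° is additive over sequential reductions, n₃E°₃ = n₁E°₁ + n₂E°₂.
E°₃ = (2×+1.26 + 1×-0.36) / 3 = (+2.160) / 3 = +0.720 V.
Simply averaging or adding the two E° values would be wrong; the electron-weighted sum is required.

+0.720 V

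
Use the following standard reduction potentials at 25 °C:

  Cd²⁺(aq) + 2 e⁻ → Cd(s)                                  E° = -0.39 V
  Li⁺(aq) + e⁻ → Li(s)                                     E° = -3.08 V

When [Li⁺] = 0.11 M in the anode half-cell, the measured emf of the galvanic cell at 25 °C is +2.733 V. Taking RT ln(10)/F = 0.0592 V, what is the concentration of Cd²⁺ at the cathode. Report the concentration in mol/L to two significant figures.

0.34 M

Cd²⁺/Cd is the cathode, Li⁺/Li the anode: E°cell = +2.69 V, n = 2.
Overall reaction: Cd²⁺(aq) + 2 Li(s) → Cd(s) + 2 Li⁺(aq); Q = [Li⁺]^2/[Cd²⁺]^1.
From E = E° − (0.0592/n) log Q: log Q = (E° − E)·n/0.0592 = (+2.69 − (+2.733))·2/0.0592 = -1.4527.
So 1·log[Cd²⁺] = 2·log(0.11) − log Q = -1.9172 − (-1.4527) = -0.4645; [Cd²⁺] = 10^(-0.4645) ≈ 0.34 M.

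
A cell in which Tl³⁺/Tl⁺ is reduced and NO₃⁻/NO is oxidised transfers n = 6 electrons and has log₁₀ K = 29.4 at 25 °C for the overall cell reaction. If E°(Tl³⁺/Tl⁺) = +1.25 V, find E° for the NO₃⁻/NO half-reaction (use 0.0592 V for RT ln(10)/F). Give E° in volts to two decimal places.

+0.96 V

E°cell = (0.0592/n)·log K = (0.0592/6)(29.4) = +0.290 V.
Since Tl³⁺/Tl⁺ is the cathode and NO₃⁻/NO the anode, E°cell = E°(Tl³⁺/Tl⁺) − E°(NO₃⁻/NO).
So E°(NO₃⁻/NO) = E°(Tl³⁺/Tl⁺) − E°cell = (+1.25) − (+0.290) = +0.96 V.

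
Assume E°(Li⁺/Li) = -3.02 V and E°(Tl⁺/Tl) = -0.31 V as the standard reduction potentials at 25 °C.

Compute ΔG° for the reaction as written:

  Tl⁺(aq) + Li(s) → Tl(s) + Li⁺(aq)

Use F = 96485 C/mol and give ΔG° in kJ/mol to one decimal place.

-261.5 kJ/mol

As written, Tl⁺/Tl is reduced (cathode) and Li⁺/Li is oxidised (anode), so E°cell = (-0.31) − (-3.02) = +2.71 V.
Balancing electrons gives n = 1.
ΔG° = −nFE° = −(1)(96485)(+2.71) = -261,474 J = -261.5 kJ/mol.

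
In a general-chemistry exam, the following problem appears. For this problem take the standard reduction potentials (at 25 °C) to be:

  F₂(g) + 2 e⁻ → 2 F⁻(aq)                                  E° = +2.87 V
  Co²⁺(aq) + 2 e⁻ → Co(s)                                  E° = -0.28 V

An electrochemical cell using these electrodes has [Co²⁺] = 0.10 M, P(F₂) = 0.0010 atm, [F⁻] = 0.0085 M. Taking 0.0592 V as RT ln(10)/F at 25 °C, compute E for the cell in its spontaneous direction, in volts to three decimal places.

+3.213 V

F₂/F⁻ is the cathode (higher E°), Co²⁺/Co the anode: E°cell = +2.87 − (-0.28) = +3.15 V, n = 2.
Overall: F₂(g) + Co(s) → 2 F⁻(aq) + Co²⁺(aq)
Q = [F⁻]^2·[Co²⁺] / (P(F₂)); log Q = -2.141.
E = E° − (0.0592/n) log Q = +3.15 − (0.0592/2)(-2.141) = +3.213 V.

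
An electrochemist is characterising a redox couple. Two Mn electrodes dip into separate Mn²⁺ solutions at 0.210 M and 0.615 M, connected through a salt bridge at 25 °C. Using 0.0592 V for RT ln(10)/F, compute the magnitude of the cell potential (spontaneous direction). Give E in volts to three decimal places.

For a concentration cell E°cell = 0. The 0.615 M side is the cathode (reduction is favoured where [Mn²⁺] is higher).
With n = 2, E = −(0.0592/2) log([Mn²⁺]ₐₙ/[Mn²⁺]꜀ₐₜ) = −(0.0592/2) log(0.21/0.615) = −(0.0592/2)(-0.467) = +0.014 V.

+0.014 V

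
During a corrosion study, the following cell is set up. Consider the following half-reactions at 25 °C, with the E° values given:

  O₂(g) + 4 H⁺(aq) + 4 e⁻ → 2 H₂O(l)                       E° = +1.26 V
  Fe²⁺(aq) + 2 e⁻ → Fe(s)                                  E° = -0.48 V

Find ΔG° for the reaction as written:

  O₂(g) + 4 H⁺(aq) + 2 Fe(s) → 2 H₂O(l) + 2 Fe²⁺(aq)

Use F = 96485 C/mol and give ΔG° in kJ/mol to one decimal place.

-671.5 kJ/mol

As written, O₂/H₂O is reduced (cathode) and Fe²⁺/Fe is oxidised (anode), so E°cell = (+1.26) − (-0.48) = +1.74 V.
Balancing electrons gives n = 4.
ΔG° = −nFE° = −(4)(96485)(+1.74) = -671,536 J = -671.5 kJ/mol.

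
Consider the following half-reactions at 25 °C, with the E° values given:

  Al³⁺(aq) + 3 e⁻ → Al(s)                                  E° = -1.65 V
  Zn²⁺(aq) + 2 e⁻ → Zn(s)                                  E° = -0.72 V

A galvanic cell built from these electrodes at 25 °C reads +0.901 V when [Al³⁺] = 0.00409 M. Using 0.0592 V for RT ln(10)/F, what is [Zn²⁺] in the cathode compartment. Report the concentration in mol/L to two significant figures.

Zn²⁺/Zn is the cathode, Al³⁺/Al the anode: E°cell = +0.93 V, n = 6.
Overall reaction: 3 Zn²⁺(aq) + 2 Al(s) → 3 Zn(s) + 2 Al³⁺(aq); Q = [Al³⁺]^2/[Zn²⁺]^3.
From E = E° − (0.0592/n) log Q: log Q = (E° − E)·n/0.0592 = (+0.93 − (+0.901))·6/0.0592 = 2.9392.
So 3·log[Zn²⁺] = 2·log(0.00409) − log Q = -4.7766 − (2.9392) = -7.7158; log[Zn²⁺] = -7.7158 / 3 = -2.5719; [Zn²⁺] = 10^(-2.5719) ≈ 0.0027 M.

0.0027 M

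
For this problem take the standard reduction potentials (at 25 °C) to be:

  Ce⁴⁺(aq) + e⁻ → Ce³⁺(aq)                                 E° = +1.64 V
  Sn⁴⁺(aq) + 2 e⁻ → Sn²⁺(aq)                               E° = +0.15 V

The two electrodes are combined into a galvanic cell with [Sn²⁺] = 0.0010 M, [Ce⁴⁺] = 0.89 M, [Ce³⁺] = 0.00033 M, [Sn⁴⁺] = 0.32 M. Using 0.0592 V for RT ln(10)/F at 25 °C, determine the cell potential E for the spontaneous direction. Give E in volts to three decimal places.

+1.619 V

Ce⁴⁺/Ce³⁺ is the cathode (higher E°), Sn⁴⁺/Sn²⁺ the anode: E°cell = +1.64 − (+0.15) = +1.49 V, n = 2.
Overall: 2 Ce⁴⁺(aq) + Sn²⁺(aq) → 2 Ce³⁺(aq) + Sn⁴⁺(aq)
Q = [Ce³⁺]^2·[Sn⁴⁺] / ([Ce⁴⁺]^2·[Sn²⁺]); log Q = -4.357.
E = E° − (0.0592/n) log Q = +1.49 − (0.0592/2)(-4.357) = +1.619 V.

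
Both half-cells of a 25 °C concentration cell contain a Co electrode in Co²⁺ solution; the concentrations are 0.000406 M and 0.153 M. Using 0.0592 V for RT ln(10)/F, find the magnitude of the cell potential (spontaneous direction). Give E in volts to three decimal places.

For a concentration cell E°cell = 0. The 0.153 M side is the cathode (reduction is favoured where [Co²⁺] is higher).
With n = 2, E = −(0.0592/2) log([Co²⁺]ₐₙ/[Co²⁺]꜀ₐₜ) = −(0.0592/2) log(0.000406/0.153) = −(0.0592/2)(-2.576) = +0.076 V.

+0.076 V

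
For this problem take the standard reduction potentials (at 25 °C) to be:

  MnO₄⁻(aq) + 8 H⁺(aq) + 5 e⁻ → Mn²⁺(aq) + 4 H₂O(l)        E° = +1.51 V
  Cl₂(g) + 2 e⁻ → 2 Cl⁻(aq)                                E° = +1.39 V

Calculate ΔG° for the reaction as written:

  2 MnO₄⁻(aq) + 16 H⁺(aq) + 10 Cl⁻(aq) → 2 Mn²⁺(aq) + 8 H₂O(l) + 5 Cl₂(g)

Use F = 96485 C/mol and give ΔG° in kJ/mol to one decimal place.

As written, MnO₄⁻/Mn²⁺ is reduced (cathode) and Cl₂/Cl⁻ is oxidised (anode), so E°cell = (+1.51) − (+1.39) = +0.12 V.
Balancing electrons gives n = 10.
ΔG° = −nFE° = −(10)(96485)(+0.12) = -115,782 J = -115.8 kJ/mol.

-115.8 kJ/mol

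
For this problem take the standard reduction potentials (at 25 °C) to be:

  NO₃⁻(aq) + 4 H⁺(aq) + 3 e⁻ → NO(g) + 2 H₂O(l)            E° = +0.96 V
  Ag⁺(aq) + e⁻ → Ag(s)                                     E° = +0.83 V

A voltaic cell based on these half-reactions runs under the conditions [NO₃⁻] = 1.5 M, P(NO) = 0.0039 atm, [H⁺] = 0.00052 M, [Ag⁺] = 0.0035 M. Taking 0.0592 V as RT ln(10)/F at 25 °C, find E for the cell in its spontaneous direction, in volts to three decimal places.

+0.067 V

NO₃⁻/NO is the cathode (higher E°), Ag⁺/Ag the anode: E°cell = +0.96 − (+0.83) = +0.13 V, n = 3.
Overall: NO₃⁻(aq) + 4 H⁺(aq) + 3 Ag(s) → NO(g) + 2 H₂O(l) + 3 Ag⁺(aq)
Q = P(NO)·[Ag⁺]^3 / ([NO₃⁻]·[H⁺]^4); log Q = 3.183.
E = E° − (0.0592/n) log Q = +0.13 − (0.0592/3)(3.183) = +0.067 V.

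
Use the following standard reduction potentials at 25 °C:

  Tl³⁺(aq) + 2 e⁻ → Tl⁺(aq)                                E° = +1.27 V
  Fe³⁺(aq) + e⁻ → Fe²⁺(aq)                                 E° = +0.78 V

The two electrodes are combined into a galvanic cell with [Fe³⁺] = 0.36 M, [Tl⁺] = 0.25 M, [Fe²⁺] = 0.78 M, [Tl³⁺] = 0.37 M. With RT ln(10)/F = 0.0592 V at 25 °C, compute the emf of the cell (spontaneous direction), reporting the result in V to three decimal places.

Tl³⁺/Tl⁺ is the cathode (higher E°), Fe³⁺/Fe²⁺ the anode: E°cell = +1.27 − (+0.78) = +0.49 V, n = 2.
Overall: Tl³⁺(aq) + 2 Fe²⁺(aq) → Tl⁺(aq) + 2 Fe³⁺(aq)
Q = [Tl⁺]·[Fe³⁺]^2 / ([Tl³⁺]·[Fe²⁺]^2); log Q = -0.842.
E = E° − (0.0592/n) log Q = +0.49 − (0.0592/2)(-0.842) = +0.515 V.

+0.515 V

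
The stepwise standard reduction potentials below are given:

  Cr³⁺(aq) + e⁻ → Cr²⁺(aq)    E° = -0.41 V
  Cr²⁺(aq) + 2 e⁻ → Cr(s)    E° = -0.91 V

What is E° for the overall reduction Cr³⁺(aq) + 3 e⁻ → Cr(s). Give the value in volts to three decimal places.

-0.743 V

Adding the free-energy changes (−nFE°) of the two steps gives −n₃FE°₃ = −n₁FE°₁ − n₂FE°₂.
E°₃ = (1×-0.41 + 2×-0.91) / 3 = (-2.230) / 3 = -0.743 V.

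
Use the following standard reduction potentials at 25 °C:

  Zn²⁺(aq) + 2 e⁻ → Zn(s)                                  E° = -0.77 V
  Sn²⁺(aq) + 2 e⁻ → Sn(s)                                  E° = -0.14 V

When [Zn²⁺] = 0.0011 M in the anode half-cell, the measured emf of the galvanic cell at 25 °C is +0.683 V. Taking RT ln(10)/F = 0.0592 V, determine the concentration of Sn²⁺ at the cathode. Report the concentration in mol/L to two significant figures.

0.068 M

Sn²⁺/Sn is the cathode, Zn²⁺/Zn the anode: E°cell = +0.63 V, n = 2.
Overall reaction: Sn²⁺(aq) + Zn(s) → Sn(s) + Zn²⁺(aq); Q = [Zn²⁺]^1/[Sn²⁺]^1.
From E = E° − (0.0592/n) log Q: log Q = (E° − E)·n/0.0592 = (+0.63 − (+0.683))·2/0.0592 = -1.7905.
So 1·log[Sn²⁺] = 1·log(0.0011) − log Q = -2.9586 − (-1.7905) = -1.1681; [Sn²⁺] = 10^(-1.1681) ≈ 0.068 M.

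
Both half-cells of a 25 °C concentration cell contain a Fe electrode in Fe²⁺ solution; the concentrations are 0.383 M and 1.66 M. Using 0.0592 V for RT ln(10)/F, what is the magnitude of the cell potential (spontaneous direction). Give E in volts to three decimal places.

+0.019 V

For a concentration cell E°cell = 0. The 1.66 M side is the cathode (reduction is favoured where [Fe²⁺] is higher).
With n = 2, E = −(0.0592/2) log([Fe²⁺]ₐₙ/[Fe²⁺]꜀ₐₜ) = −(0.0592/2) log(0.383/1.66) = −(0.0592/2)(-0.637) = +0.019 V.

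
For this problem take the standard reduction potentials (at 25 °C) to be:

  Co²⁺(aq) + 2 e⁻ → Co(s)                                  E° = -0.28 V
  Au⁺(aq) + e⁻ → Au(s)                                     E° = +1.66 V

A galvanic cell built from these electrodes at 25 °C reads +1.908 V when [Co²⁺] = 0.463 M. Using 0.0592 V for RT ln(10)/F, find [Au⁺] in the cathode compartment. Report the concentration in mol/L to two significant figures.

Au⁺/Au is the cathode, Co²⁺/Co the anode: E°cell = +1.94 V, n = 2.
Overall reaction: 2 Au⁺(aq) + Co(s) → 2 Au(s) + Co²⁺(aq); Q = [Co²⁺]^1/[Au⁺]^2.
From E = E° − (0.0592/n) log Q: log Q = (E° − E)·n/0.0592 = (+1.94 − (+1.908))·2/0.0592 = 1.0811.
So 2·log[Au⁺] = 1·log(0.463) − log Q = -0.3344 − (1.0811) = -1.4155; log[Au⁺] = -1.4155 / 2 = -0.7077; [Au⁺] = 10^(-0.7077) ≈ 0.20 M.

0.20 M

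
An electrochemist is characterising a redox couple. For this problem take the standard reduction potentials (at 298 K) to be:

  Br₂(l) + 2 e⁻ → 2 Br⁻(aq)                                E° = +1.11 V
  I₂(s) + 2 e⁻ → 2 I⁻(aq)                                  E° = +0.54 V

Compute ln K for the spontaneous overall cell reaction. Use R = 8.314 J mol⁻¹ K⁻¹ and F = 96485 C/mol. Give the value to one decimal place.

44.4

Cathode: Br₂/Br⁻; anode: I₂/I⁻. E°cell = (+1.11) − (+0.54) = +0.57 V, with n = 2.
ΔG° = −nFE° = −RT ln K, so ln K = nFE°/(RT) = (2)(96485)(+0.57) / ((8.314)(298)) = 44.395.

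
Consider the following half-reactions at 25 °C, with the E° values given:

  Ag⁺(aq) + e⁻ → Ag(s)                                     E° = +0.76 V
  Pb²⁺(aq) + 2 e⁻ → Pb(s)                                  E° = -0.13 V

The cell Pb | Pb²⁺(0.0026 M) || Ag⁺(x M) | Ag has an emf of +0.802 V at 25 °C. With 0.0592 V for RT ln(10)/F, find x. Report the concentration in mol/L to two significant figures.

Ag⁺/Ag is the cathode, Pb²⁺/Pb the anode: E°cell = +0.89 V, n = 2.
Overall reaction: 2 Ag⁺(aq) + Pb(s) → 2 Ag(s) + Pb²⁺(aq); Q = [Pb²⁺]^1/[Ag⁺]^2.
From E = E° − (0.0592/n) log Q: log Q = (E° − E)·n/0.0592 = (+0.89 − (+0.802))·2/0.0592 = 2.9730.
So 2·log[Ag⁺] = 1·log(0.0026) − log Q = -2.5850 − (2.9730) = -5.5580; log[Ag⁺] = -5.5580 / 2 = -2.7790; [Ag⁺] = 10^(-2.7790) ≈ 0.0017 M.

0.0017 M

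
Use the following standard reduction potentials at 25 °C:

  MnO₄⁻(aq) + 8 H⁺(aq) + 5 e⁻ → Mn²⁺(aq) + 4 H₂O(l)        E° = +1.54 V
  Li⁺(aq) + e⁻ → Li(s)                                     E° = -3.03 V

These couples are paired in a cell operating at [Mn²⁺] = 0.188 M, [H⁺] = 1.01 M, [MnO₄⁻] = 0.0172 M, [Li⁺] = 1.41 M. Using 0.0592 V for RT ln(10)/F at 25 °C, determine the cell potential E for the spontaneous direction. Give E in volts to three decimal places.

MnO₄⁻/Mn²⁺ is the cathode (higher E°), Li⁺/Li the anode: E°cell = +1.54 − (-3.03) = +4.57 V, n = 5.
Overall: MnO₄⁻(aq) + 8 H⁺(aq) + 5 Li(s) → Mn²⁺(aq) + 4 H₂O(l) + 5 Li⁺(aq)
Q = [Mn²⁺]·[Li⁺]^5 / ([MnO₄⁻]·[H⁺]^8); log Q = 1.750.
E = E° − (0.0592/n) log Q = +4.57 − (0.0592/5)(1.750) = +4.549 V.

+4.549 V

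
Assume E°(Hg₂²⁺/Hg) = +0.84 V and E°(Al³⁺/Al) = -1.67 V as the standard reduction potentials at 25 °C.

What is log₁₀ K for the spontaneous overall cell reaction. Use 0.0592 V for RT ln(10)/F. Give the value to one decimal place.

254.4

Cathode: Hg₂²⁺/Hg; anode: Al³⁺/Al. E°cell = +2.51 V, n = 6.
log K = nE°cell / 0.0592 = (6)(+2.51) / 0.0592 = 254.4.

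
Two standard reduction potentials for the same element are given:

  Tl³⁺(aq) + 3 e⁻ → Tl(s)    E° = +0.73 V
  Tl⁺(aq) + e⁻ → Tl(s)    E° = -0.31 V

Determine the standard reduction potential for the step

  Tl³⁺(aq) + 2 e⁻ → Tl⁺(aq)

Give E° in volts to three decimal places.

Sequential free energies add, so n₃E°₃ = n₁E°₁ + n₂E°₂.
With n₃ = 3, and the known step contributing 1×(-0.31) V, the unknown satisfies 2·E° = 3×(+0.73) − 1×(-0.31) = +2.500.
E° = +2.500 / 2 = +1.250 V.

+1.250 V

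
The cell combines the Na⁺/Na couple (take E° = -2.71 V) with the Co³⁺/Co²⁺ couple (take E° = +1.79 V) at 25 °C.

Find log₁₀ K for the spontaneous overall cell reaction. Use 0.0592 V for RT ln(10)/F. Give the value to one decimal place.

76.0

Cathode: Co³⁺/Co²⁺; anode: Na⁺/Na. E°cell = +4.50 V, n = 1.
log K = nE°cell / 0.0592 = (1)(+4.50) / 0.0592 = 76.0.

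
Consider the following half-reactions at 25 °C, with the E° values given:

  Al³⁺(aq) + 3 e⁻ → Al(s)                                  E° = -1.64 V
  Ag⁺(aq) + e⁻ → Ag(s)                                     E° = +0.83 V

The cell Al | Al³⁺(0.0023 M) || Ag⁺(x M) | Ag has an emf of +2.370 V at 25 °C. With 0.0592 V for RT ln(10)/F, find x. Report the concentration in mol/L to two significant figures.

Ag⁺/Ag is the cathode, Al³⁺/Al the anode: E°cell = +2.47 V, n = 3.
Overall reaction: 3 Ag⁺(aq) + Al(s) → 3 Ag(s) + Al³⁺(aq); Q = [Al³⁺]^1/[Ag⁺]^3.
From E = E° − (0.0592/n) log Q: log Q = (E° − E)·n/0.0592 = (+2.47 − (+2.370))·3/0.0592 = 5.0676.
So 3·log[Ag⁺] = 1·log(0.0023) − log Q = -2.6383 − (5.0676) = -7.7059; log[Ag⁺] = -7.7059 / 3 = -2.5686; [Ag⁺] = 10^(-2.5686) ≈ 0.0027 M.

0.0027 M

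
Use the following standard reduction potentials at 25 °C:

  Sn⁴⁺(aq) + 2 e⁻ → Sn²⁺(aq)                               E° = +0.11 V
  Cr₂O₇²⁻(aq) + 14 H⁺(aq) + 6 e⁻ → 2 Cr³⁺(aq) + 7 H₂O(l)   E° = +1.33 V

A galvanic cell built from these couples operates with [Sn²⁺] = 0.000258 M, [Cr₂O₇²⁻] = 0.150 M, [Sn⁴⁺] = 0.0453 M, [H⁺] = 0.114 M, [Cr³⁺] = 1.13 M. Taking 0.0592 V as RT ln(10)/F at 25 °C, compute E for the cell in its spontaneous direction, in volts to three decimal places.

Cr₂O₇²⁻/Cr³⁺ is the cathode (higher E°), Sn⁴⁺/Sn²⁺ the anode: E°cell = +1.33 − (+0.11) = +1.22 V, n = 6.
Overall: Cr₂O₇²⁻(aq) + 14 H⁺(aq) + 3 Sn²⁺(aq) → 2 Cr³⁺(aq) + 7 H₂O(l) + 3 Sn⁴⁺(aq)
Q = [Cr³⁺]^2·[Sn⁴⁺]^3 / ([Cr₂O₇²⁻]·[H⁺]^14·[Sn²⁺]^3); log Q = 20.867.
E = E° − (0.0592/n) log Q = +1.22 − (0.0592/6)(20.867) = +1.014 V.

+1.014 V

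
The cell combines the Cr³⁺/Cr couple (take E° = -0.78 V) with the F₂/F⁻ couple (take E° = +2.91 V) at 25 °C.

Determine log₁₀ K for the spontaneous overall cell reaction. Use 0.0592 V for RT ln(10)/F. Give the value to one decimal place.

Cathode: F₂/F⁻; anode: Cr³⁺/Cr. E°cell = +3.69 V, n = 6.
log K = nE°cell / 0.0592 = (6)(+3.69) / 0.0592 = 374.0.

374.0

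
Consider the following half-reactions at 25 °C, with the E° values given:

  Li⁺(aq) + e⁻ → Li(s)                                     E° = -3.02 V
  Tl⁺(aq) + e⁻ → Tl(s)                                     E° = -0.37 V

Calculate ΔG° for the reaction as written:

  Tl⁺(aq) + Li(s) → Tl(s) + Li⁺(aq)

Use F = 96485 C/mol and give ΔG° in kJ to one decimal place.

As written, Tl⁺/Tl is reduced (cathode) and Li⁺/Li is oxidised (anode), so E°cell = (-0.37) − (-3.02) = +2.65 V.
Balancing electrons gives n = 1.
ΔG° = −nFE° = −(1)(96485)(+2.65) = -255,685 J = -255.7 kJ.

-255.7 kJ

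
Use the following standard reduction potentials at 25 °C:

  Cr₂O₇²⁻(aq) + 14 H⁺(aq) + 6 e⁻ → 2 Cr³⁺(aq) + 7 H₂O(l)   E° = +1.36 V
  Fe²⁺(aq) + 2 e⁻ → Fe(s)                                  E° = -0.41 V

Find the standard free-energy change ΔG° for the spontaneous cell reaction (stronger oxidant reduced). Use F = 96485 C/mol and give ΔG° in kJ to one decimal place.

-1024.7 kJ

Cr₂O₇²⁻/Cr³⁺ (E° = +1.36 V) is the cathode; Fe²⁺/Fe (E° = -0.41 V) is the anode, so E°cell = +1.77 V.
Balancing electrons gives n = 6 (lcm of 6 and 2).
ΔG° = −nFE° = −(6)(96485)(+1.77) = -1,024,671 J = -1024.7 kJ.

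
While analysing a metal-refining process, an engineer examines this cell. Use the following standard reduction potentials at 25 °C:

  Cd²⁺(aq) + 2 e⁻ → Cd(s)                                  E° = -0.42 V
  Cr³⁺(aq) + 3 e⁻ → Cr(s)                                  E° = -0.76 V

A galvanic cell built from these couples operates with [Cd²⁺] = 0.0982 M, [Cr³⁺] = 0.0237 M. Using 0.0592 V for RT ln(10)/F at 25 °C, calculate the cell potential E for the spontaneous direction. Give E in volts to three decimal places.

Cd²⁺/Cd is the cathode (higher E°), Cr³⁺/Cr the anode: E°cell = -0.42 − (-0.76) = +0.34 V, n = 6.
Overall: 3 Cd²⁺(aq) + 2 Cr(s) → 3 Cd(s) + 2 Cr³⁺(aq)
Q = [Cr³⁺]^2 / ([Cd²⁺]^3); log Q = -0.227.
E = E° − (0.0592/n) log Q = +0.34 − (0.0592/6)(-0.227) = +0.342 V.

+0.342 V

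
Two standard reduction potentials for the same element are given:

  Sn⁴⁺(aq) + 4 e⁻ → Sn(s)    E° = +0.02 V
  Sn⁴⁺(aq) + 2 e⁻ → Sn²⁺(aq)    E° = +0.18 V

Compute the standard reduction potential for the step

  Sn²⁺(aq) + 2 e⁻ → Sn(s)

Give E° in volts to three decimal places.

Sequential free energies add, so n₃E°₃ = n₁E°₁ + n₂E°₂.
With n₃ = 4, and the known step contributing 2×(+0.18) V, the unknown satisfies 2·E° = 4×(+0.02) − 2×(+0.18) = -0.280.
E° = -0.280 / 2 = -0.140 V.

-0.140 V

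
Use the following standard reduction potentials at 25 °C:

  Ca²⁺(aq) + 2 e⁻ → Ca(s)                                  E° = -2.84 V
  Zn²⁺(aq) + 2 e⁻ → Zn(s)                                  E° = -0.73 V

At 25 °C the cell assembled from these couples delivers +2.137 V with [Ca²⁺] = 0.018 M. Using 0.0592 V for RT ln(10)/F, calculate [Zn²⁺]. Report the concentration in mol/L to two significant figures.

0.15 M

Zn²⁺/Zn is the cathode, Ca²⁺/Ca the anode: E°cell = +2.11 V, n = 2.
Overall reaction: Zn²⁺(aq) + Ca(s) → Zn(s) + Ca²⁺(aq); Q = [Ca²⁺]^1/[Zn²⁺]^1.
From E = E° − (0.0592/n) log Q: log Q = (E° − E)·n/0.0592 = (+2.11 − (+2.137))·2/0.0592 = -0.9122.
So 1·log[Zn²⁺] = 1·log(0.018) − log Q = -1.7447 − (-0.9122) = -0.8325; [Zn²⁺] = 10^(-0.8325) ≈ 0.15 M.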